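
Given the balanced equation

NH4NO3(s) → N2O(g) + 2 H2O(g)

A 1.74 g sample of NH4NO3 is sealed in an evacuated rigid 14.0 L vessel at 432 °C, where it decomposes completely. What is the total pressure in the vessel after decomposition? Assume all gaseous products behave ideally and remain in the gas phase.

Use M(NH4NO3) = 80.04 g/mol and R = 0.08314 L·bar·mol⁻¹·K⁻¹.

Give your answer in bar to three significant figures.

n(NH4NO3) = 1.74 / 80.04 = 0.02174 mol
n(gas produced) = (3/1) × 0.02174 = 0.06522 mol
P = nRT/V = 0.06522 × 0.08314 × 705.15 / 14.0 = 0.2731 bar

0.273 bar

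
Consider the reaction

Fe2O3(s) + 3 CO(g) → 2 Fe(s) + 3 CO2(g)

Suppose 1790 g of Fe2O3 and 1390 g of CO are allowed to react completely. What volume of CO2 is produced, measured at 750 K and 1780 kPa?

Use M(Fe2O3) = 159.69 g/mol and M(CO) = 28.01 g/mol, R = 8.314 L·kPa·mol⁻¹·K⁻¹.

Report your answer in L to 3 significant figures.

118 L

n(Fe2O3) = 1790 / 159.69 = 11.21 mol
n(CO) = 1390 / 28.01 = 49.63 mol
For 11.21 mol Fe2O3, stoichiometry requires (3/1) × 11.21 = 33.63 mol CO; 49.63 mol is available, so Fe2O3 is limiting.
n(CO2) = (3/1) × 11.21 = 33.63 mol
V(CO2) = nRT/P = 33.63 × 8.314 × 750 / 1780 = 117.8 L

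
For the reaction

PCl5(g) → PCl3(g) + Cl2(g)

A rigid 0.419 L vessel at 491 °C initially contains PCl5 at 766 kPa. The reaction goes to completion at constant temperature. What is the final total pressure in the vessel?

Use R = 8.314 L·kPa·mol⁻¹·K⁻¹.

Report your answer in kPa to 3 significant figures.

1530 kPa

At constant T and V, P ∝ n(gas): 1 mol gas → 2 mol gas.
P_final = (2/1) × 766 = 1532 kPa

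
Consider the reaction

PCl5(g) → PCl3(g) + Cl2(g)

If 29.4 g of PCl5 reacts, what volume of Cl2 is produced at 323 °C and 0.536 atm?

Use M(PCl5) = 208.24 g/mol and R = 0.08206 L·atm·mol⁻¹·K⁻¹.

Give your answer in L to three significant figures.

12.9 L

n(PCl5) = 29.40 / 208.24 = 0.1412 mol
n(Cl2) = (1/1) × 0.1412 = 0.1412 mol
V = nRT/P = 0.1412 × 0.08206 × 596.15 / 0.536 = 12.89 L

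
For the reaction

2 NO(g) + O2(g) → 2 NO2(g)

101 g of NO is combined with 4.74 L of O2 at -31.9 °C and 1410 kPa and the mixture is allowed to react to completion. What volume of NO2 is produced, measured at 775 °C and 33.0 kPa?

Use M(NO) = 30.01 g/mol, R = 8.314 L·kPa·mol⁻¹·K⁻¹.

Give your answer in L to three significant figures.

n(NO) = 101 / 30.01 = 3.366 mol
n(O2) = PV/RT = (1410 × 4.74) / (8.314 × 241.25) = 3.332 mol
For 3.366 mol NO, stoichiometry requires (1/2) × 3.366 = 1.683 mol O2; 3.332 mol is available, so NO is limiting.
n(NO2) = (2/2) × 3.366 = 3.366 mol
V(NO2) = nRT/P = 3.366 × 8.314 × 1048.15 / 33.0 = 888.9 L

889 L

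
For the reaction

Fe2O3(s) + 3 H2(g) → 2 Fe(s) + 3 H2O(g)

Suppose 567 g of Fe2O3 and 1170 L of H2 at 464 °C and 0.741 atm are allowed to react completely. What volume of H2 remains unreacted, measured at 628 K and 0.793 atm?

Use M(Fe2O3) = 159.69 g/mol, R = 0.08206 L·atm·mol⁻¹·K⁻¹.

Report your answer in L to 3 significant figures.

n(Fe2O3) = 567 / 159.69 = 3.551 mol
n(H2) = PV/RT = (0.741 × 1170) / (0.08206 × 737.15) = 14.33 mol
For 3.551 mol Fe2O3, stoichiometry requires (3/1) × 3.551 = 10.65 mol H2; 14.33 mol is available, so Fe2O3 is limiting.
n(H2) consumed = (3/1) × 3.551 = 10.65 mol; remaining = 14.33 − 10.65 = 3.680 mol
V(H2) = nRT/P = 3.680 × 0.08206 × 628 / 0.793 = 239.1 L

239 L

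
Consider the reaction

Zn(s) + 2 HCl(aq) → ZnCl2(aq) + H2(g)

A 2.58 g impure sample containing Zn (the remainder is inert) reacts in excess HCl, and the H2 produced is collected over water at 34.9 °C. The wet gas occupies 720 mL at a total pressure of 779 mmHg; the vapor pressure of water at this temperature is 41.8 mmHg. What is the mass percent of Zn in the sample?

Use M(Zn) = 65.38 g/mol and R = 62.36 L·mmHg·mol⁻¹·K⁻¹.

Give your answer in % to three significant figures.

70.0 %

P(H2) = 779 − 41.8 = 737.2 mmHg
n(H2) = PV/RT = (737.2 × 0.7200) / (62.36 × 308.05) = 0.02763 mol
n(Zn) = (1/1) × 0.02763 = 0.02763 mol
m(Zn) = 0.02763 × 65.38 = 1.806 g
%Zn = 1.806 / 2.58 × 100 = 70.00%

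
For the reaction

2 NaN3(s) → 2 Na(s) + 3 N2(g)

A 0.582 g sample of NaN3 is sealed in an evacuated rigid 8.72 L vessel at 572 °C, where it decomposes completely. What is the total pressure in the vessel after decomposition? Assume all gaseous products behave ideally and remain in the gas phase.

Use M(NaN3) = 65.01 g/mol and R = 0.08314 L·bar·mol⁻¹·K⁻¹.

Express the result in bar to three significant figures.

0.108 bar

n(NaN3) = 0.582 / 65.01 = 0.008952 mol
n(gas produced) = (3/2) × 0.008952 = 0.01343 mol
P = nRT/V = 0.01343 × 0.08314 × 845.15 / 8.72 = 0.1082 bar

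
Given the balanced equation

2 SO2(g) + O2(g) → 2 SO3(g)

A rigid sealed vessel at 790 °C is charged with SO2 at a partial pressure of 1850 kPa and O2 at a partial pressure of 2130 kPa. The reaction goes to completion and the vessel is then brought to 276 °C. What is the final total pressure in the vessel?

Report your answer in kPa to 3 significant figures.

1580 kPa

Because the vessel is rigid and T is held at 790 °C, work the stoichiometry in partial pressures (P_i = n_iRT/V).
P(O2) required for 1850 kPa of SO2 = (1/2) × 1850 = 925.0 kPa; available 2130 kPa, so SO2 is limiting.
P(O2) remaining = 2130 − (1/2) × 1850 = 1205 kPa
P(gaseous products) = (2)/2 × 1850 = 1850 kPa
P_total at 790 °C = 1205 + 1850 = 3055 kPa
Scaling to 276 °C: P = 3055 × 549.15/1063.15 = 1578 kPa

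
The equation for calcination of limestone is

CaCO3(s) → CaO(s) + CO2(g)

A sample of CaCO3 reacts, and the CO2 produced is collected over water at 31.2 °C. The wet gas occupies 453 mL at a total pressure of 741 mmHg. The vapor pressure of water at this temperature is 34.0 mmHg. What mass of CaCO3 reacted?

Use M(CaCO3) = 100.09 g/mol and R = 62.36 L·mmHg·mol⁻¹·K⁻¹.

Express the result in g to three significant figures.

P(CO2) = 741 − 34.0 = 707.0 mmHg
n(CO2) = PV/RT = (707.0 × 0.4530) / (62.36 × 304.35) = 0.01687 mol
n(CaCO3) = (1/1) × 0.01687 = 0.01687 mol
m(CaCO3) = 0.01687 × 100.09 = 1.689 g

1.69 g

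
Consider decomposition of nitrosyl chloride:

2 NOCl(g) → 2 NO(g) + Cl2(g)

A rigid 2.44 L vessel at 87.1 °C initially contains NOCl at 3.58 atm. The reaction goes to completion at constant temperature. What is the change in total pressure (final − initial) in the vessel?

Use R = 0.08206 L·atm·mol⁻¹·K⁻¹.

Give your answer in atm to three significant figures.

Since T and V are fixed, P_final/P_initial = n_final/n_initial = 3/2.
P_final = (3/2) × 3.58 = 5.370 atm; ΔP = 5.370 − 3.58 = 1.790 atm

1.79 atm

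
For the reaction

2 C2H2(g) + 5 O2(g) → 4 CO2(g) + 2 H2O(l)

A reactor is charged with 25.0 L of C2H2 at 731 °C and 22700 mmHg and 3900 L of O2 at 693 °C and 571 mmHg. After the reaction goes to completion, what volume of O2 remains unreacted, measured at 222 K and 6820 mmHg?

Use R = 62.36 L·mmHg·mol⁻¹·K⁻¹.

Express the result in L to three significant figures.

29.0 L

n(C2H2) = PV/RT = (22700 × 25.0) / (62.36 × 1004.15) = 9.063 mol
n(O2) = PV/RT = (571 × 3900) / (62.36 × 966.15) = 36.96 mol
For 9.063 mol C2H2, stoichiometry requires (5/2) × 9.063 = 22.66 mol O2; 36.96 mol is available, so C2H2 is limiting.
n(O2) consumed = (5/2) × 9.063 = 22.66 mol; remaining = 36.96 − 22.66 = 14.30 mol
V(O2) = nRT/P = 14.30 × 62.36 × 222 / 6820 = 29.03 L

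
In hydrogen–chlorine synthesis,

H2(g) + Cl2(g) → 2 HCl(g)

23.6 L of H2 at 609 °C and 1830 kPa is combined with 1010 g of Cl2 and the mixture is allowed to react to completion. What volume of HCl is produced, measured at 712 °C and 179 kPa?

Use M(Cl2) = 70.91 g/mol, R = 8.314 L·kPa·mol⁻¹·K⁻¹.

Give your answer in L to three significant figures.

n(H2) = PV/RT = (1830 × 23.6) / (8.314 × 882.15) = 5.889 mol
n(Cl2) = 1010 / 70.91 = 14.24 mol
For 5.889 mol H2, stoichiometry requires (1/1) × 5.889 = 5.889 mol Cl2; 14.24 mol is available, so H2 is limiting.
n(HCl) = (2/1) × 5.889 = 11.78 mol
V(HCl) = nRT/P = 11.78 × 8.314 × 985.15 / 179 = 539.0 L

539 L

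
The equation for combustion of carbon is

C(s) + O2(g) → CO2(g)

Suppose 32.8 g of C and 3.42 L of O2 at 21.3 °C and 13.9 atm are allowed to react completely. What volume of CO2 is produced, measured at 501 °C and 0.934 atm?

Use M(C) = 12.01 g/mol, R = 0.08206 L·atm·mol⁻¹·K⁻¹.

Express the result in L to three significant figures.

n(C) = 32.8 / 12.01 = 2.731 mol
n(O2) = PV/RT = (13.9 × 3.42) / (0.08206 × 294.45) = 1.967 mol
For 2.731 mol C, stoichiometry requires (1/1) × 2.731 = 2.731 mol O2; 1.967 mol is available, so O2 is limiting.
n(CO2) = (1/1) × 1.967 = 1.967 mol
V(CO2) = nRT/P = 1.967 × 0.08206 × 774.15 / 0.934 = 133.8 L

134 L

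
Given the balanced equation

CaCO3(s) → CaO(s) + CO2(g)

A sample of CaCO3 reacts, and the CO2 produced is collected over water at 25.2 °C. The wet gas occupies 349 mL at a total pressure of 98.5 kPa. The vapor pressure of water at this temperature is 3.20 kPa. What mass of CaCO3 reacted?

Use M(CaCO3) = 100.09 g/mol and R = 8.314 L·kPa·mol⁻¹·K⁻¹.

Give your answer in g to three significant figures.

P(CO2) = 98.5 − 3.20 = 95.30 kPa
n(CO2) = PV/RT = (95.30 × 0.3490) / (8.314 × 298.35) = 0.01341 mol
n(CaCO3) = (1/1) × 0.01341 = 0.01341 mol
m(CaCO3) = 0.01341 × 100.09 = 1.342 g

1.34 g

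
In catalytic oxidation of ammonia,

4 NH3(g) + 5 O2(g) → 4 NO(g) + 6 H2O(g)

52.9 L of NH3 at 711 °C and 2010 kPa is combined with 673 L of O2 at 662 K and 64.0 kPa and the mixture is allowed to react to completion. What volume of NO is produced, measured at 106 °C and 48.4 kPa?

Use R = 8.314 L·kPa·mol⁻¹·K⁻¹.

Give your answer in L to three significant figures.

408 L

n(NH3) = PV/RT = (2010 × 52.9) / (8.314 × 984.15) = 13.00 mol
n(O2) = PV/RT = (64.0 × 673) / (8.314 × 662) = 7.826 mol
For 13.00 mol NH3, stoichiometry requires (5/4) × 13.00 = 16.25 mol O2; 7.826 mol is available, so O2 is limiting.
n(NO) = (4/5) × 7.826 = 6.261 mol
V(NO) = nRT/P = 6.261 × 8.314 × 379.15 / 48.4 = 407.8 L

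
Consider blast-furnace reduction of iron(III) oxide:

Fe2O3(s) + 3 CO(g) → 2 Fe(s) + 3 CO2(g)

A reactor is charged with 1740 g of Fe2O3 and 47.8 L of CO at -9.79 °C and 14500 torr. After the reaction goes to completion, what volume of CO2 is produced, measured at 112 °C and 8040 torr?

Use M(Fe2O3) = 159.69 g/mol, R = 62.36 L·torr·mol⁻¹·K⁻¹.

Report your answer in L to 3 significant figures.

n(Fe2O3) = 1740 / 159.69 = 10.90 mol
n(CO) = PV/RT = (14500 × 47.8) / (62.36 × 263.36) = 42.20 mol
For 10.90 mol Fe2O3, stoichiometry requires (3/1) × 10.90 = 32.70 mol CO; 42.20 mol is available, so Fe2O3 is limiting.
n(CO2) = (3/1) × 10.90 = 32.70 mol
V(CO2) = nRT/P = 32.70 × 62.36 × 385.15 / 8040 = 97.68 L

97.7 L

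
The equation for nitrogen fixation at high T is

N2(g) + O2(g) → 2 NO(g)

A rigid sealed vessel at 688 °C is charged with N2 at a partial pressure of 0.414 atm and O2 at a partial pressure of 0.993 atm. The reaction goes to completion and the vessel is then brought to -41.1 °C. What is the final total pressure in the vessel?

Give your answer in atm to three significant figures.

At constant V, partial pressures at 688 °C are proportional to moles, so apply stoichiometry directly to pressures.
P(O2) required for 0.414 atm of N2 = (1/1) × 0.414 = 0.4140 atm; available 0.993 atm, so N2 is limiting.
P(O2) remaining = 0.993 − (1/1) × 0.414 = 0.5790 atm
P(gaseous products) = (2)/1 × 0.414 = 0.8280 atm
P_total at 688 °C = 0.5790 + 0.8280 = 1.407 atm
Scaling to -41.1 °C: P = 1.407 × 232.05/961.15 = 0.3397 atm

0.340 atm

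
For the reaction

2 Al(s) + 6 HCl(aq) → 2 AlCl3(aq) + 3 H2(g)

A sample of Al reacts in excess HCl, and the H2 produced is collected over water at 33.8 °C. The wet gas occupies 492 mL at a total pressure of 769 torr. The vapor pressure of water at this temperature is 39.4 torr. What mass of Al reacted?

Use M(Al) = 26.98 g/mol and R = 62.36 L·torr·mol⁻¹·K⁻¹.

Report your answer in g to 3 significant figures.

P(H2) = 769 − 39.4 = 729.6 torr
n(H2) = PV/RT = (729.6 × 0.4920) / (62.36 × 306.95) = 0.01875 mol
n(Al) = (2/3) × 0.01875 = 0.01250 mol
m(Al) = 0.01250 × 26.98 = 0.3373 g

0.337 g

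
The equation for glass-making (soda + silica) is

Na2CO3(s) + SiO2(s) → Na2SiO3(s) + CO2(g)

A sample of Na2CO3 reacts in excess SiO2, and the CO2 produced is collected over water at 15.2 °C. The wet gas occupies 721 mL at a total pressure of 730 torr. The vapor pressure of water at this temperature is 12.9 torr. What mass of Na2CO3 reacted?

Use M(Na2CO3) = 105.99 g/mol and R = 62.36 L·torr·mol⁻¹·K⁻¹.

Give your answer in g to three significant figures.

3.05 g

P(CO2) = 730 − 12.9 = 717.1 torr
n(CO2) = PV/RT = (717.1 × 0.7210) / (62.36 × 288.35) = 0.02875 mol
n(Na2CO3) = (1/1) × 0.02875 = 0.02875 mol
m(Na2CO3) = 0.02875 × 105.99 = 3.047 g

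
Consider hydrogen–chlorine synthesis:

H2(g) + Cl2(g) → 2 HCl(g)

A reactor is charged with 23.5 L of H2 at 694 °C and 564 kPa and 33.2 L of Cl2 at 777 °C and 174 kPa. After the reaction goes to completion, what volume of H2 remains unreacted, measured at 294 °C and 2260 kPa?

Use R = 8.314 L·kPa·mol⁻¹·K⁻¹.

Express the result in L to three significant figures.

2.06 L

n(H2) = PV/RT = (564 × 23.5) / (8.314 × 967.15) = 1.648 mol
n(Cl2) = PV/RT = (174 × 33.2) / (8.314 × 1050.15) = 0.6616 mol
For 1.648 mol H2, stoichiometry requires (1/1) × 1.648 = 1.648 mol Cl2; 0.6616 mol is available, so Cl2 is limiting.
n(H2) consumed = (1/1) × 0.6616 = 0.6616 mol; remaining = 1.648 − 0.6616 = 0.9864 mol
V(H2) = nRT/P = 0.9864 × 8.314 × 567.15 / 2260 = 2.058 L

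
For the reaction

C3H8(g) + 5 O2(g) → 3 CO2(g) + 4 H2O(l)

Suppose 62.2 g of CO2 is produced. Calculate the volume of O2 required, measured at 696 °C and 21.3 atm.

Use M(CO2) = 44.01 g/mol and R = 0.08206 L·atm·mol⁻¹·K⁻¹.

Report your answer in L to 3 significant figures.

n(CO2) = 62.20 / 44.01 = 1.413 mol
n(O2) = (5/3) × 1.413 = 2.355 mol
V = nRT/P = 2.355 × 0.08206 × 969.15 / 21.3 = 8.793 L

8.79 L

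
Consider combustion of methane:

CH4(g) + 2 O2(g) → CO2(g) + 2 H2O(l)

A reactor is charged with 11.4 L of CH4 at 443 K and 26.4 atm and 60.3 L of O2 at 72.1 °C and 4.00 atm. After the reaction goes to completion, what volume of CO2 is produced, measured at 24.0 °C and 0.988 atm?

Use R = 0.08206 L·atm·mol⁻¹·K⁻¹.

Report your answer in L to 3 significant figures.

105 L

n(CH4) = PV/RT = (26.4 × 11.4) / (0.08206 × 443) = 8.279 mol
n(O2) = PV/RT = (4.00 × 60.3) / (0.08206 × 345.25) = 8.514 mol
For 8.279 mol CH4, stoichiometry requires (2/1) × 8.279 = 16.56 mol O2; 8.514 mol is available, so O2 is limiting.
n(CO2) = (1/2) × 8.514 = 4.257 mol
V(CO2) = nRT/P = 4.257 × 0.08206 × 297.15 / 0.988 = 105.1 L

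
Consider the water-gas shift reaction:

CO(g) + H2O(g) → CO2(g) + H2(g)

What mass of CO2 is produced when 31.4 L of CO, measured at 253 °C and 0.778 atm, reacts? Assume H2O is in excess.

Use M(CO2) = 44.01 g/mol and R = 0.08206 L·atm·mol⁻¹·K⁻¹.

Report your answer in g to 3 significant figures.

24.9 g

n(CO) = PV/RT = (0.778 × 31.4) / (0.08206 × 526.15) = 0.5658 mol
n(CO2) = (1/1) × 0.5658 = 0.5658 mol
m(CO2) = 0.5658 × 44.01 = 24.90 g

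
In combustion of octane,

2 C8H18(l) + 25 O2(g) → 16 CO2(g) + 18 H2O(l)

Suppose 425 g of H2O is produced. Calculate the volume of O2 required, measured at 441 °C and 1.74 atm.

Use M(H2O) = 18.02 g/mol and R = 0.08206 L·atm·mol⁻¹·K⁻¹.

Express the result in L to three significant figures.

n(H2O) = 425.0 / 18.02 = 23.58 mol
n(O2) = (25/18) × 23.58 = 32.75 mol
V = nRT/P = 32.75 × 0.08206 × 714.15 / 1.74 = 1103 L

1100 L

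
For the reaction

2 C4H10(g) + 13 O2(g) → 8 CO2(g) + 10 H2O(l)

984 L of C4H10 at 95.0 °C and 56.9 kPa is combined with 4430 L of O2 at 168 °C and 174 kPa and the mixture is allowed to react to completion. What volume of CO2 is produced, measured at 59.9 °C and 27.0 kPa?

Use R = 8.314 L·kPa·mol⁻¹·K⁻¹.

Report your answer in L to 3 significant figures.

n(C4H10) = PV/RT = (56.9 × 984) / (8.314 × 368.15) = 18.29 mol
n(O2) = PV/RT = (174 × 4430) / (8.314 × 441.15) = 210.2 mol
For 18.29 mol C4H10, stoichiometry requires (13/2) × 18.29 = 118.9 mol O2; 210.2 mol is available, so C4H10 is limiting.
n(CO2) = (8/2) × 18.29 = 73.16 mol
V(CO2) = nRT/P = 73.16 × 8.314 × 333.05 / 27.0 = 7503 L

7500 L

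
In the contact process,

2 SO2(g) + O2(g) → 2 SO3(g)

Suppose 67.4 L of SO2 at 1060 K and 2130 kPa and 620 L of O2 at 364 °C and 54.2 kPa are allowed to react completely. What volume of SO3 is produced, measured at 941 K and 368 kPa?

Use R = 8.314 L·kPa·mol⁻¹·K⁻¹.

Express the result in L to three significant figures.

270 L

n(SO2) = PV/RT = (2130 × 67.4) / (8.314 × 1060) = 16.29 mol
n(O2) = PV/RT = (54.2 × 620) / (8.314 × 637.15) = 6.344 mol
For 16.29 mol SO2, stoichiometry requires (1/2) × 16.29 = 8.145 mol O2; 6.344 mol is available, so O2 is limiting.
n(SO3) = (2/1) × 6.344 = 12.69 mol
V(SO3) = nRT/P = 12.69 × 8.314 × 941 / 368 = 269.8 L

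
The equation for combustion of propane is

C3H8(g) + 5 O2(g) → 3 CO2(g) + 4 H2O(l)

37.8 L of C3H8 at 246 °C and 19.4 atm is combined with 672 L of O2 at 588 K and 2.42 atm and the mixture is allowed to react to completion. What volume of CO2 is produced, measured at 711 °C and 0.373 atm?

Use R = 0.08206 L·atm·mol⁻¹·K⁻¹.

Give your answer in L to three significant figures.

n(C3H8) = PV/RT = (19.4 × 37.8) / (0.08206 × 519.15) = 17.21 mol
n(O2) = PV/RT = (2.42 × 672) / (0.08206 × 588) = 33.70 mol
For 17.21 mol C3H8, stoichiometry requires (5/1) × 17.21 = 86.05 mol O2; 33.70 mol is available, so O2 is limiting.
n(CO2) = (3/5) × 33.70 = 20.22 mol
V(CO2) = nRT/P = 20.22 × 0.08206 × 984.15 / 0.373 = 4378 L

4380 L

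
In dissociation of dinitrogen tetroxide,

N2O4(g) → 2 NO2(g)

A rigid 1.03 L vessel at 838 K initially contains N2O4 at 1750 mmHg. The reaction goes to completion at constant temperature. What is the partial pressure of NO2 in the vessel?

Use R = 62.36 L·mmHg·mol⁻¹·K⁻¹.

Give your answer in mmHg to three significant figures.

n(N2O4)₀ = PV/RT = (1750 × 1.03) / (62.36 × 838) = 0.03449 mol
n(NO2) = (2/1) × 0.03449 = 0.06898 mol
P(NO2) = nRT/V = 0.06898 × 62.36 × 838 / 1.03 = 3500 mmHg

3500 mmHg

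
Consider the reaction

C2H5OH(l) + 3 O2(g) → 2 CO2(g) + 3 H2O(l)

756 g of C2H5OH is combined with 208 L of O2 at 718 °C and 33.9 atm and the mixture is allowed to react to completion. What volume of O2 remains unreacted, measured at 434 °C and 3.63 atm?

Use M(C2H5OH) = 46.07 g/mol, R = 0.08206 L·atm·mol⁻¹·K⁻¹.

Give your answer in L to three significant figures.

599 L

n(C2H5OH) = 756 / 46.07 = 16.41 mol
n(O2) = PV/RT = (33.9 × 208) / (0.08206 × 991.15) = 86.69 mol
For 16.41 mol C2H5OH, stoichiometry requires (3/1) × 16.41 = 49.23 mol O2; 86.69 mol is available, so C2H5OH is limiting.
n(O2) consumed = (3/1) × 16.41 = 49.23 mol; remaining = 86.69 − 49.23 = 37.46 mol
V(O2) = nRT/P = 37.46 × 0.08206 × 707.15 / 3.63 = 598.8 L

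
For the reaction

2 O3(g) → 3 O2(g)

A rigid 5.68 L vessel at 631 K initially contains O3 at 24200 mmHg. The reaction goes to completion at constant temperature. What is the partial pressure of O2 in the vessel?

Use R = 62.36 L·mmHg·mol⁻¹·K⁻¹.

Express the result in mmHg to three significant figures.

n(O3)₀ = PV/RT = (24200 × 5.68) / (62.36 × 631) = 3.493 mol
n(O2) = (3/2) × 3.493 = 5.239 mol
P(O2) = nRT/V = 5.239 × 62.36 × 631 / 5.68 = 36290 mmHg

36300 mmHg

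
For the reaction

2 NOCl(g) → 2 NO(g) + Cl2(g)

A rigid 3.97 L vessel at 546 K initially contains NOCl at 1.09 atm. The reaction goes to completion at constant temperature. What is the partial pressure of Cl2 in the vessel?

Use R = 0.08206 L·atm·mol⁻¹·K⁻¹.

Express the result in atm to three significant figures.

n(NOCl)₀ = PV/RT = (1.09 × 3.97) / (0.08206 × 546) = 0.09658 mol
n(Cl2) = (1/2) × 0.09658 = 0.04829 mol
P(Cl2) = nRT/V = 0.04829 × 0.08206 × 546 / 3.97 = 0.5450 atm

0.545 atm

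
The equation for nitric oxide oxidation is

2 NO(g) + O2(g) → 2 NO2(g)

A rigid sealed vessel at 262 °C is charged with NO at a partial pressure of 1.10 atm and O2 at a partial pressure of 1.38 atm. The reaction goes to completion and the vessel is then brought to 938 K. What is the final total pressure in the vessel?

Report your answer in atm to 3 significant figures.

3.38 atm

With V and T fixed, P_i ∝ n_i, so the mole ratios apply directly to partial pressures at 262 °C.
P(O2) required for 1.10 atm of NO = (1/2) × 1.10 = 0.5500 atm; available 1.38 atm, so NO is limiting.
P(O2) remaining = 1.38 − (1/2) × 1.10 = 0.8300 atm
P(gaseous products) = (2)/2 × 1.10 = 1.100 atm
P_total at 262 °C = 0.8300 + 1.100 = 1.930 atm
Scaling to 938 K: P = 1.930 × 938/535.15 = 3.383 atm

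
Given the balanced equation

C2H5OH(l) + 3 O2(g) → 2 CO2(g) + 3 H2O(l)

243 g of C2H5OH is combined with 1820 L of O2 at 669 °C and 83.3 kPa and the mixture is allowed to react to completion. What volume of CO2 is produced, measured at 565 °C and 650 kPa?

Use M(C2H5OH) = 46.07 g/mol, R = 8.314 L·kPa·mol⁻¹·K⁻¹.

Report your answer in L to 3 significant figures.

113 L

n(C2H5OH) = 243 / 46.07 = 5.275 mol
n(O2) = PV/RT = (83.3 × 1820) / (8.314 × 942.15) = 19.35 mol
For 5.275 mol C2H5OH, stoichiometry requires (3/1) × 5.275 = 15.83 mol O2; 19.35 mol is available, so C2H5OH is limiting.
n(CO2) = (2/1) × 5.275 = 10.55 mol
V(CO2) = nRT/P = 10.55 × 8.314 × 838.15 / 650 = 113.1 L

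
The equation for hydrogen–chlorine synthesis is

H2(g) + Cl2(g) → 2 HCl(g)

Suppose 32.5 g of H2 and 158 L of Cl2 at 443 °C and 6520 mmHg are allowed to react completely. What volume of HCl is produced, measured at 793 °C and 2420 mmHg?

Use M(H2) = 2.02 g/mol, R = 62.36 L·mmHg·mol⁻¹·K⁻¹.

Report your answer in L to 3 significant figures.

884 L

n(H2) = 32.5 / 2.02 = 16.09 mol
n(Cl2) = PV/RT = (6520 × 158) / (62.36 × 716.15) = 23.07 mol
For 16.09 mol H2, stoichiometry requires (1/1) × 16.09 = 16.09 mol Cl2; 23.07 mol is available, so H2 is limiting.
n(HCl) = (2/1) × 16.09 = 32.18 mol
V(HCl) = nRT/P = 32.18 × 62.36 × 1066.15 / 2420 = 884.1 L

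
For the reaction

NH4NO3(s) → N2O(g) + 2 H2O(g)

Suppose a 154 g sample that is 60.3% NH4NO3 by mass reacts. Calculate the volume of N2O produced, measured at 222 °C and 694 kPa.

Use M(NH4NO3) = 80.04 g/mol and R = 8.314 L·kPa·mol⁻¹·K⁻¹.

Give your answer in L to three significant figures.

6.88 L

mass of NH4NO3 = 154 × 60.3/100 = 92.86 g
n(NH4NO3) = 92.86 / 80.04 = 1.160 mol
n(N2O) = (1/1) × 1.160 = 1.160 mol
V = nRT/P = 1.160 × 8.314 × 495.15 / 694 = 6.881 L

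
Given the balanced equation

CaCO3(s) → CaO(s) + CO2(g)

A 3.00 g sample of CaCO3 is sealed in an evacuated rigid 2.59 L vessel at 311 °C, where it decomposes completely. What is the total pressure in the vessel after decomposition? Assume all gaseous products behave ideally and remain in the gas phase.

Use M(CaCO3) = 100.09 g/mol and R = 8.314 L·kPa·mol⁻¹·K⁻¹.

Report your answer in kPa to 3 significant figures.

n(CaCO3) = 3.00 / 100.09 = 0.02997 mol
n(gas produced) = (1/1) × 0.02997 = 0.02997 mol
P = nRT/V = 0.02997 × 8.314 × 584.15 / 2.59 = 56.20 kPa

56.2 kPa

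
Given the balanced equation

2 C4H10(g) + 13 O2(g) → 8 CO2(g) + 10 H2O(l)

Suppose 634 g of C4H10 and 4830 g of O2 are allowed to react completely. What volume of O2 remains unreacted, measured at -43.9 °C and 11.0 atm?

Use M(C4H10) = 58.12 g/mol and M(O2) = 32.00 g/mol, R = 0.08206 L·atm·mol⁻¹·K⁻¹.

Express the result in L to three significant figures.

n(C4H10) = 634 / 58.12 = 10.91 mol
n(O2) = 4830 / 32.00 = 150.9 mol
For 10.91 mol C4H10, stoichiometry requires (13/2) × 10.91 = 70.92 mol O2; 150.9 mol is available, so C4H10 is limiting.
n(O2) consumed = (13/2) × 10.91 = 70.92 mol; remaining = 150.9 − 70.92 = 79.98 mol
V(O2) = nRT/P = 79.98 × 0.08206 × 229.25 / 11.0 = 136.8 L

137 L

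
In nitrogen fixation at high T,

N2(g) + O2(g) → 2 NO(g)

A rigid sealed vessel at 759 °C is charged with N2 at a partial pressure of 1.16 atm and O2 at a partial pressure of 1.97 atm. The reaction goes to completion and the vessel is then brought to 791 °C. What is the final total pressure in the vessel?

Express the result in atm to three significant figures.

At constant V, partial pressures at 759 °C are proportional to moles, so apply stoichiometry directly to pressures.
P(O2) required for 1.16 atm of N2 = (1/1) × 1.16 = 1.160 atm; available 1.97 atm, so N2 is limiting.
P(O2) remaining = 1.97 − (1/1) × 1.16 = 0.8100 atm
P(gaseous products) = (2)/1 × 1.16 = 2.320 atm
P_total at 759 °C = 0.8100 + 2.320 = 3.130 atm
Scaling to 791 °C: P = 3.130 × 1064.15/1032.15 = 3.227 atm

3.23 atm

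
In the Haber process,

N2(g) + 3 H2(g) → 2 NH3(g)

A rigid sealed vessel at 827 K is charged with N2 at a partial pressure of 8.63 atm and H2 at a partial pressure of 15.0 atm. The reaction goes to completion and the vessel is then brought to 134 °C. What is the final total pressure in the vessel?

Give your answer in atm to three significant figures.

6.71 atm

Because the vessel is rigid and T is held at 827 K, work the stoichiometry in partial pressures (P_i = n_iRT/V).
P(H2) required for 8.63 atm of N2 = (3/1) × 8.63 = 25.89 atm; available 15.0 atm, so H2 is limiting.
P(N2) remaining = 8.63 − (1/3) × 15.0 = 3.630 atm
P(gaseous products) = (2)/3 × 15.0 = 10.00 atm
P_total at 827 K = 3.630 + 10.00 = 13.63 atm
Scaling to 134 °C: P = 13.63 × 407.15/827 = 6.710 atm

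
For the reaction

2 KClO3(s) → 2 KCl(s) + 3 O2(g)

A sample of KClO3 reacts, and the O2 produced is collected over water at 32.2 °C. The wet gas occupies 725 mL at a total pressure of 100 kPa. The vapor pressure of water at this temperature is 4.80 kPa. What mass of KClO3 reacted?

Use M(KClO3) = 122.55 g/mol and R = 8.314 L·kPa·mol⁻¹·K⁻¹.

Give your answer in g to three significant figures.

P(O2) = 100 − 4.80 = 95.20 kPa
n(O2) = PV/RT = (95.20 × 0.7250) / (8.314 × 305.35) = 0.02719 mol
n(KClO3) = (2/3) × 0.02719 = 0.01813 mol
m(KClO3) = 0.01813 × 122.55 = 2.222 g

2.22 g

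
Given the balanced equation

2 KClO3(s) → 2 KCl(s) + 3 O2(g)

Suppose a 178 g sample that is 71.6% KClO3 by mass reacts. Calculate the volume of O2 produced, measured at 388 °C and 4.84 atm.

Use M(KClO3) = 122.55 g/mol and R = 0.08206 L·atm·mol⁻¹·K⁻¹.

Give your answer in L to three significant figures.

17.5 L

mass of KClO3 = 178 × 71.6/100 = 127.4 g
n(KClO3) = 127.4 / 122.55 = 1.040 mol
n(O2) = (3/2) × 1.040 = 1.560 mol
V = nRT/P = 1.560 × 0.08206 × 661.15 / 4.84 = 17.49 L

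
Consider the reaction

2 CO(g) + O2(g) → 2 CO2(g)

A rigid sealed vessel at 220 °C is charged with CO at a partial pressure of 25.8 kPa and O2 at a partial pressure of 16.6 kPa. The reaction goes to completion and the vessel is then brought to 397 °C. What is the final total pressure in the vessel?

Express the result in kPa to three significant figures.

With V and T fixed, P_i ∝ n_i, so the mole ratios apply directly to partial pressures at 220 °C.
P(O2) required for 25.8 kPa of CO = (1/2) × 25.8 = 12.90 kPa; available 16.6 kPa, so CO is limiting.
P(O2) remaining = 16.6 − (1/2) × 25.8 = 3.700 kPa
P(gaseous products) = (2)/2 × 25.8 = 25.80 kPa
P_total at 220 °C = 3.700 + 25.80 = 29.50 kPa
Scaling to 397 °C: P = 29.50 × 670.15/493.15 = 40.09 kPa

40.1 kPa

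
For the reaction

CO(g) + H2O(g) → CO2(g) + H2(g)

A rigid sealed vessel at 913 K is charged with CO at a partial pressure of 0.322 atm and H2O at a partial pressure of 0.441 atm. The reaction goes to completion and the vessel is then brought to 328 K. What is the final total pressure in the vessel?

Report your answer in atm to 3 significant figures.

Because the vessel is rigid and T is held at 913 K, work the stoichiometry in partial pressures (P_i = n_iRT/V).
P(H2O) required for 0.322 atm of CO = (1/1) × 0.322 = 0.3220 atm; available 0.441 atm, so CO is limiting.
P(H2O) remaining = 0.441 − (1/1) × 0.322 = 0.1190 atm
P(gaseous products) = (1+1)/1 × 0.322 = 0.6440 atm
P_total at 913 K = 0.1190 + 0.6440 = 0.7630 atm
Scaling to 328 K: P = 0.7630 × 328/913 = 0.2741 atm

0.274 atm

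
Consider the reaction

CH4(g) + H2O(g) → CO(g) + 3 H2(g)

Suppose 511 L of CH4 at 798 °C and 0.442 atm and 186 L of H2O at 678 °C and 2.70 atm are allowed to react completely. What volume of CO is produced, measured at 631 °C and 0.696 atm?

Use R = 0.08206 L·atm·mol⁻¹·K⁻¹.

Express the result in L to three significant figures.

n(CH4) = PV/RT = (0.442 × 511) / (0.08206 × 1071.15) = 2.570 mol
n(H2O) = PV/RT = (2.70 × 186) / (0.08206 × 951.15) = 6.434 mol
For 2.570 mol CH4, stoichiometry requires (1/1) × 2.570 = 2.570 mol H2O; 6.434 mol is available, so CH4 is limiting.
n(CO) = (1/1) × 2.570 = 2.570 mol
V(CO) = nRT/P = 2.570 × 0.08206 × 904.15 / 0.696 = 274.0 L

274 L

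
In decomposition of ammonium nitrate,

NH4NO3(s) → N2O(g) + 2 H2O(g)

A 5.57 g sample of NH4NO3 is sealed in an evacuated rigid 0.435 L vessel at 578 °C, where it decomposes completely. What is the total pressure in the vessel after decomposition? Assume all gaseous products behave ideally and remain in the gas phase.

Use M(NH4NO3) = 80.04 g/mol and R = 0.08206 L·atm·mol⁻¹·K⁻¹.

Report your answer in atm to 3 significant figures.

n(NH4NO3) = 5.57 / 80.04 = 0.06959 mol
n(gas produced) = (3/1) × 0.06959 = 0.2088 mol
P = nRT/V = 0.2088 × 0.08206 × 851.15 / 0.435 = 33.53 atm

33.5 atm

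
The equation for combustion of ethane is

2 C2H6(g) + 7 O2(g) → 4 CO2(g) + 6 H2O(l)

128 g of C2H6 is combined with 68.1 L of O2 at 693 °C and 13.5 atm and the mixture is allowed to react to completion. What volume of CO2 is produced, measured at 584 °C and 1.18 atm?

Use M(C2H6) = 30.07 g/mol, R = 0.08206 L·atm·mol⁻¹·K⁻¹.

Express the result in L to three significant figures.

395 L

n(C2H6) = 128 / 30.07 = 4.257 mol
n(O2) = PV/RT = (13.5 × 68.1) / (0.08206 × 966.15) = 11.60 mol
For 4.257 mol C2H6, stoichiometry requires (7/2) × 4.257 = 14.90 mol O2; 11.60 mol is available, so O2 is limiting.
n(CO2) = (4/7) × 11.60 = 6.629 mol
V(CO2) = nRT/P = 6.629 × 0.08206 × 857.15 / 1.18 = 395.1 L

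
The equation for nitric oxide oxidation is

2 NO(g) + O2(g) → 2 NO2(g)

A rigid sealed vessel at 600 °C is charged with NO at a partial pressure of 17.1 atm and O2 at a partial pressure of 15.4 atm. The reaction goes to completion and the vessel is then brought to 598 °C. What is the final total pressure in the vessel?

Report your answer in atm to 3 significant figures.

23.9 atm

Because the vessel is rigid and T is held at 600 °C, work the stoichiometry in partial pressures (P_i = n_iRT/V).
P(O2) required for 17.1 atm of NO = (1/2) × 17.1 = 8.550 atm; available 15.4 atm, so NO is limiting.
P(O2) remaining = 15.4 − (1/2) × 17.1 = 6.850 atm
P(gaseous products) = (2)/2 × 17.1 = 17.10 atm
P_total at 600 °C = 6.850 + 17.10 = 23.95 atm
Scaling to 598 °C: P = 23.95 × 871.15/873.15 = 23.90 atm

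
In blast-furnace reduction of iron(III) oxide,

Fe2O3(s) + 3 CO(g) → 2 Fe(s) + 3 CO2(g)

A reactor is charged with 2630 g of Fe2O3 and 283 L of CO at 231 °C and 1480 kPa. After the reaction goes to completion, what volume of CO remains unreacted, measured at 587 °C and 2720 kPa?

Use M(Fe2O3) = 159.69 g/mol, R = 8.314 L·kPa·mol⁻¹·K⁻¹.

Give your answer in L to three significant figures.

133 L

n(Fe2O3) = 2630 / 159.69 = 16.47 mol
n(CO) = PV/RT = (1480 × 283) / (8.314 × 504.15) = 99.93 mol
For 16.47 mol Fe2O3, stoichiometry requires (3/1) × 16.47 = 49.41 mol CO; 99.93 mol is available, so Fe2O3 is limiting.
n(CO) consumed = (3/1) × 16.47 = 49.41 mol; remaining = 99.93 − 49.41 = 50.52 mol
V(CO) = nRT/P = 50.52 × 8.314 × 860.15 / 2720 = 132.8 L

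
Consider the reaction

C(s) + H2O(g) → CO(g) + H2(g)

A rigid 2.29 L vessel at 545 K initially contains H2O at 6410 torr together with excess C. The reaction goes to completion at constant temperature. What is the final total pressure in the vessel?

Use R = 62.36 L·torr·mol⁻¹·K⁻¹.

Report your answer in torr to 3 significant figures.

Rigid vessel, constant T ⇒ P scales with total gas moles (1 → 2).
P_final = (2/1) × 6410 = 12820 torr

12800 torr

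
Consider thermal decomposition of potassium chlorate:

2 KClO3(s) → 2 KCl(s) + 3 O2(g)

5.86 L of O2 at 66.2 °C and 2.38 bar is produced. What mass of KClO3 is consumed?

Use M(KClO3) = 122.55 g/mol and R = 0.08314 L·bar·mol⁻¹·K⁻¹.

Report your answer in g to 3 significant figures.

40.4 g

n(O2) = PV/RT = (2.38 × 5.86) / (0.08314 × 339.35) = 0.4943 mol
n(KClO3) = (2/3) × 0.4943 = 0.3295 mol
m(KClO3) = 0.3295 × 122.55 = 40.38 g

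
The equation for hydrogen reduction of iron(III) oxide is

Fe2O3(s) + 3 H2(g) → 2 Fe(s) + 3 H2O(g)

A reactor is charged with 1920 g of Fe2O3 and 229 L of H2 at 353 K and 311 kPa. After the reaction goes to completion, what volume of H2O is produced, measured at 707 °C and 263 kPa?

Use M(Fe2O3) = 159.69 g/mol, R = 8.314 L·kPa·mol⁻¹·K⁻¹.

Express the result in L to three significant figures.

n(Fe2O3) = 1920 / 159.69 = 12.02 mol
n(H2) = PV/RT = (311 × 229) / (8.314 × 353) = 24.27 mol
For 12.02 mol Fe2O3, stoichiometry requires (3/1) × 12.02 = 36.06 mol H2; 24.27 mol is available, so H2 is limiting.
n(H2O) = (3/3) × 24.27 = 24.27 mol
V(H2O) = nRT/P = 24.27 × 8.314 × 980.15 / 263 = 752.0 L

752 L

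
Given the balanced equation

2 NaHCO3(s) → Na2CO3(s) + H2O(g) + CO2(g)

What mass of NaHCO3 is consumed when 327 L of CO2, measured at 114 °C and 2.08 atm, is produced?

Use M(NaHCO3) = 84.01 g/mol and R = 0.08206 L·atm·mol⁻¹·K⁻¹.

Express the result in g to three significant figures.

3600 g

n(CO2) = PV/RT = (2.08 × 327) / (0.08206 × 387.15) = 21.41 mol
n(NaHCO3) = (2/1) × 21.41 = 42.82 mol
m(NaHCO3) = 42.82 × 84.01 = 3597 g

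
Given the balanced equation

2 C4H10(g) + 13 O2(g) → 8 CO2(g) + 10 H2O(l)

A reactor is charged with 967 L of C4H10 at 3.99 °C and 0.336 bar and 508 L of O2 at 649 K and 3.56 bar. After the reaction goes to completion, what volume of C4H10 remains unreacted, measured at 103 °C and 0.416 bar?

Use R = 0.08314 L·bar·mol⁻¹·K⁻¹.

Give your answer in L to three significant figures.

n(C4H10) = PV/RT = (0.336 × 967) / (0.08314 × 277.14) = 14.10 mol
n(O2) = PV/RT = (3.56 × 508) / (0.08314 × 649) = 33.52 mol
For 14.10 mol C4H10, stoichiometry requires (13/2) × 14.10 = 91.65 mol O2; 33.52 mol is available, so O2 is limiting.
n(C4H10) consumed = (2/13) × 33.52 = 5.157 mol; remaining = 14.10 − 5.157 = 8.943 mol
V(C4H10) = nRT/P = 8.943 × 0.08314 × 376.15 / 0.416 = 672.3 L

672 L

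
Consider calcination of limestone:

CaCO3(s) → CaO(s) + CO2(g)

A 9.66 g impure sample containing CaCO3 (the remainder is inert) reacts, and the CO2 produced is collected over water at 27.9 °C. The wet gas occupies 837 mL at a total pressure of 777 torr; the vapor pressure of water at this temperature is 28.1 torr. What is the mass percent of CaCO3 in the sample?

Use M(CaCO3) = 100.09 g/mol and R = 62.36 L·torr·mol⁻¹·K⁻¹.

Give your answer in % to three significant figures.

P(CO2) = 777 − 28.1 = 748.9 torr
n(CO2) = PV/RT = (748.9 × 0.8370) / (62.36 × 301.05) = 0.03339 mol
n(CaCO3) = (1/1) × 0.03339 = 0.03339 mol
m(CaCO3) = 0.03339 × 100.09 = 3.342 g
%CaCO3 = 3.342 / 9.66 × 100 = 34.60%

34.6 %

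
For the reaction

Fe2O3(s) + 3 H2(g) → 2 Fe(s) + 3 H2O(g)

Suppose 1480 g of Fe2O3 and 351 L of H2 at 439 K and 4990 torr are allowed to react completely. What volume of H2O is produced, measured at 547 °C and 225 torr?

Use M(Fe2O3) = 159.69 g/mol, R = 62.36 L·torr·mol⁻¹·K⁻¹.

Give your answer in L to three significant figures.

n(Fe2O3) = 1480 / 159.69 = 9.268 mol
n(H2) = PV/RT = (4990 × 351) / (62.36 × 439) = 63.98 mol
For 9.268 mol Fe2O3, stoichiometry requires (3/1) × 9.268 = 27.80 mol H2; 63.98 mol is available, so Fe2O3 is limiting.
n(H2O) = (3/1) × 9.268 = 27.80 mol
V(H2O) = nRT/P = 27.80 × 62.36 × 820.15 / 225 = 6319 L

6320 L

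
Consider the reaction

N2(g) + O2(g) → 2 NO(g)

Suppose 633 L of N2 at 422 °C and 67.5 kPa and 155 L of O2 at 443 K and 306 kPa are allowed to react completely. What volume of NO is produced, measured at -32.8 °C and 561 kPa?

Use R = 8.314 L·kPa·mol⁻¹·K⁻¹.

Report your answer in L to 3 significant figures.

n(N2) = PV/RT = (67.5 × 633) / (8.314 × 695.15) = 7.393 mol
n(O2) = PV/RT = (306 × 155) / (8.314 × 443) = 12.88 mol
For 7.393 mol N2, stoichiometry requires (1/1) × 7.393 = 7.393 mol O2; 12.88 mol is available, so N2 is limiting.
n(NO) = (2/1) × 7.393 = 14.79 mol
V(NO) = nRT/P = 14.79 × 8.314 × 240.35 / 561 = 52.68 L

52.7 L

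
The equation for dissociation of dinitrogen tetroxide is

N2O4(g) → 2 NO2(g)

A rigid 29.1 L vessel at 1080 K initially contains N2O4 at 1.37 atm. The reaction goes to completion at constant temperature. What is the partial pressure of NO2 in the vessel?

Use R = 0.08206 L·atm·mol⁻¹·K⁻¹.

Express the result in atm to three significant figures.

2.74 atm

n(N2O4)₀ = PV/RT = (1.37 × 29.1) / (0.08206 × 1080) = 0.4498 mol
n(NO2) = (2/1) × 0.4498 = 0.8996 mol
P(NO2) = nRT/V = 0.8996 × 0.08206 × 1080 / 29.1 = 2.740 atm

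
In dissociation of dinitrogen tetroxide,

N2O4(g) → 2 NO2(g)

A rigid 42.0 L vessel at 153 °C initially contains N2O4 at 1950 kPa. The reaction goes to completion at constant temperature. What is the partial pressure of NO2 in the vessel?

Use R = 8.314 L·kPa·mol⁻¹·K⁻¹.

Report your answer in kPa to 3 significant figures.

n(N2O4)₀ = PV/RT = (1950 × 42.0) / (8.314 × 426.15) = 23.12 mol
n(NO2) = (2/1) × 23.12 = 46.24 mol
P(NO2) = nRT/V = 46.24 × 8.314 × 426.15 / 42.0 = 3901 kPa

3900 kPa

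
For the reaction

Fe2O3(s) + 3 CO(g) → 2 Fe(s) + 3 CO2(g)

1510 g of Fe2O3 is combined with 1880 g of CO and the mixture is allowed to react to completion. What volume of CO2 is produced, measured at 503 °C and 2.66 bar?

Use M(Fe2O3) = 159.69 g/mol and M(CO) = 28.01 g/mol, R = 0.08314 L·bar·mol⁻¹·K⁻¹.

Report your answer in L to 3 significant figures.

688 L

n(Fe2O3) = 1510 / 159.69 = 9.456 mol
n(CO) = 1880 / 28.01 = 67.12 mol
For 9.456 mol Fe2O3, stoichiometry requires (3/1) × 9.456 = 28.37 mol CO; 67.12 mol is available, so Fe2O3 is limiting.
n(CO2) = (3/1) × 9.456 = 28.37 mol
V(CO2) = nRT/P = 28.37 × 0.08314 × 776.15 / 2.66 = 688.2 L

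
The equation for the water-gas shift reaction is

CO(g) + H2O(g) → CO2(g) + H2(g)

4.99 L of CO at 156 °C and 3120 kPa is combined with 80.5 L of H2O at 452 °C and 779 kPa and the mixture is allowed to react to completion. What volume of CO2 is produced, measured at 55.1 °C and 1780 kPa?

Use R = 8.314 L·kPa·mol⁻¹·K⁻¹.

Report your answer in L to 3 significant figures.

n(CO) = PV/RT = (3120 × 4.99) / (8.314 × 429.15) = 4.364 mol
n(H2O) = PV/RT = (779 × 80.5) / (8.314 × 725.15) = 10.40 mol
For 4.364 mol CO, stoichiometry requires (1/1) × 4.364 = 4.364 mol H2O; 10.40 mol is available, so CO is limiting.
n(CO2) = (1/1) × 4.364 = 4.364 mol
V(CO2) = nRT/P = 4.364 × 8.314 × 328.25 / 1780 = 6.691 L

6.69 L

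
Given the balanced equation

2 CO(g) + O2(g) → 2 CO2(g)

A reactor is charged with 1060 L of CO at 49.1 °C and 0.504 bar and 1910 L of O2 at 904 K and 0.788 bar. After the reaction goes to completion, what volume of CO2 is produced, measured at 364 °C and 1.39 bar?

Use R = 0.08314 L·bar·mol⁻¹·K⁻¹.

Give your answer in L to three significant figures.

n(CO) = PV/RT = (0.504 × 1060) / (0.08314 × 322.25) = 19.94 mol
n(O2) = PV/RT = (0.788 × 1910) / (0.08314 × 904) = 20.03 mol
For 19.94 mol CO, stoichiometry requires (1/2) × 19.94 = 9.970 mol O2; 20.03 mol is available, so CO is limiting.
n(CO2) = (2/2) × 19.94 = 19.94 mol
V(CO2) = nRT/P = 19.94 × 0.08314 × 637.15 / 1.39 = 759.9 L

760 L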